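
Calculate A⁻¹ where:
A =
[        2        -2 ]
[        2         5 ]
det(A) = 14
A⁻¹ =
[     5/14       1/7 ]
[     -1/7       1/7 ]

For a 2×2 matrix A = [[a, b], [c, d]] with det(A) ≠ 0, A⁻¹ = (1/det(A)) * [[d, -b], [-c, a]].
det(A) = (2)*(5) - (-2)*(2) = 10 + 4 = 14.
A⁻¹ = (1/14) * [[5, 2], [-2, 2]].
Dividing each entry by 14 and reducing:
A⁻¹ =
[     5/14       1/7 ]
[     -1/7       1/7 ]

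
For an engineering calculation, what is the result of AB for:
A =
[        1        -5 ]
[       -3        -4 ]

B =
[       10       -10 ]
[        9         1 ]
AB =
[      -35       -15 ]
[      -66        26 ]

Matrix multiplication: (AB)[i][j] = sum over k of A[i][k] * B[k][j].
  (AB)[0][0] = (1)*(10) + (-5)*(9) = -35
  (AB)[0][1] = (1)*(-10) + (-5)*(1) = -15
  (AB)[1][0] = (-3)*(10) + (-4)*(9) = -66
  (AB)[1][1] = (-3)*(-10) + (-4)*(1) = 26
AB =
[      -35       -15 ]
[      -66        26 ]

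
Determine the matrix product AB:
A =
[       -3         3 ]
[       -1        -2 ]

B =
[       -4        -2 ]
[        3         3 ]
AB =
[       21        15 ]
[       -2        -4 ]

Matrix multiplication: (AB)[i][j] = sum over k of A[i][k] * B[k][j].
  (AB)[0][0] = (-3)*(-4) + (3)*(3) = 21
  (AB)[0][1] = (-3)*(-2) + (3)*(3) = 15
  (AB)[1][0] = (-1)*(-4) + (-2)*(3) = -2
  (AB)[1][1] = (-1)*(-2) + (-2)*(3) = -4
AB =
[       21        15 ]
[       -2        -4 ]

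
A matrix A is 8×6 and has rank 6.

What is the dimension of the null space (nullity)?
0

The rank-nullity theorem for an m×n matrix states:
rank(A) + nullity(A) = n (the number of columns).
Here n = 6 and rank(A) = 6, so nullity(A) = 6 - 6 = 0.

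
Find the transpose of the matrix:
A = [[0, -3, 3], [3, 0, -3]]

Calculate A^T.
[[0, 3], [-3, 0], [3, -3]]

The transpose sends entry (i,j) to (j,i); rows become columns.
Row 0 of A: [0, -3, 3] -> column 0 of A^T.
Row 1 of A: [3, 0, -3] -> column 1 of A^T.
A^T = [[0, 3], [-3, 0], [3, -3]]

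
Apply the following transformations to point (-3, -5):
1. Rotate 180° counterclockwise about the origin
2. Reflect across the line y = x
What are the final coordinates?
(5, 3)

Step 1: Rotate 180° → (3, 5)
Step 2: Reflect across the line y = x → (5, 3)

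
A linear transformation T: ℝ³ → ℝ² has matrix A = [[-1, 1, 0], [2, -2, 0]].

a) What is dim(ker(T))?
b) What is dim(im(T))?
dim(ker) = 2, dim(im) = 1

Observe that row 2 = -2 × row 1 (so the rows are linearly dependent).
Thus rank(A) = 1 (only one linearly independent row).
dim(im(T)) = rank(A) = 1.
By the rank-nullity theorem applied to T: ℝ³ → ℝ², rank(A) + nullity(A) = 3 (the domain dimension), so dim(ker(T)) = 3 - 1 = 2.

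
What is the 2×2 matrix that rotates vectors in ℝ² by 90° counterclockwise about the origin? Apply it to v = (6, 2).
R = [[0, -1], [1, 0]]; R·v = (-2, 6)

A counterclockwise rotation by angle θ in ℝ² has matrix R(θ) = [[cos θ, -sin θ], [sin θ, cos θ]].
For θ = 90°: cos θ = 0, sin θ = 1.
R(90°) = [[0, -1], [1, 0]].
R·v = [0·6 + (-1)·2, 1·6 + 0·2] = (-2, 6).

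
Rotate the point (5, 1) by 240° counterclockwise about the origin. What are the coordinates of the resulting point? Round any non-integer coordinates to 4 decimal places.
(-1.6340, -4.8301)

Rotation matrix R(θ) = [[cos θ, -sin θ], [sin θ, cos θ]]; for θ = 240°:
R = [[-1/2, √3/2], [-√3/2, -1/2]]
Result: R × [5, 1]ᵀ = [-1/2·5 + (√3/2)·1, -√3/2·5 + (-1/2)·1]ᵀ = (-1.6340, -4.8301)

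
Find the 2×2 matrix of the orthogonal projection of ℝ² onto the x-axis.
[[1, 0], [0, 0]]

The orthogonal projection onto the line spanned by a nonzero vector u = (a, b) has matrix P = (u uᵀ) / (uᵀ u) = (1/(a² + b²)) · [[a², ab], [ab, b²]].
Here u = (1, 0), so a² + b² = 1 + 0 = 1.
P = (1/1) · [[1, 0], [0, 0]] = [[1, 0], [0, 0]].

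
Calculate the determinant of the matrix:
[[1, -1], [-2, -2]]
-4

For a 2×2 matrix [[a, b], [c, d]], det = ad - bc
det = (1)(-2) - (-1)(-2) = -2 - 2 = -4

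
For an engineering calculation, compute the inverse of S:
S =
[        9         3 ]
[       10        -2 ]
det(S) = -48
S⁻¹ =
[     1/24      1/16 ]
[     5/24     -3/16 ]

For a 2×2 matrix S = [[a, b], [c, d]] with det(S) ≠ 0, S⁻¹ = (1/det(S)) * [[d, -b], [-c, a]].
det(S) = (9)*(-2) - (3)*(10) = -18 - 30 = -48.
S⁻¹ = (1/-48) * [[-2, -3], [-10, 9]].
Dividing each entry by -48 and reducing:
S⁻¹ =
[     1/24      1/16 ]
[     5/24     -3/16 ]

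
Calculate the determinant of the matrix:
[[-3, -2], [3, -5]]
21

For a 2×2 matrix [[a, b], [c, d]], det = ad - bc
det = (-3)(-5) - (-2)(3) = 15 - -6 = 21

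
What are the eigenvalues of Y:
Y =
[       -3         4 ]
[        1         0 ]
λ = -4, 1

Solve det(Y - λI) = 0. For a 2×2 matrix the characteristic equation is λ² - (trace)λ + det = 0.
trace(Y) = a + d = -3 + 0 = -3.
det(Y) = a*d - b*c = (-3)*(0) - (4)*(1) = 0 - 4 = -4.
Characteristic equation: λ² - (-3)λ + (-4) = 0.
Discriminant = (-3)² - 4*(-4) = 9 + 16 = 25.
λ = (-3 ± √25) / 2 = (-3 ± 5) / 2 = -4, 1.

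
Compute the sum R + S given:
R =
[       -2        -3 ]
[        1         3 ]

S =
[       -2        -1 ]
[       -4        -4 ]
R + S =
[       -4        -4 ]
[       -3        -1 ]

Matrix addition is elementwise: (R+S)[i][j] = R[i][j] + S[i][j].
  (R+S)[0][0] = (-2) + (-2) = -4
  (R+S)[0][1] = (-3) + (-1) = -4
  (R+S)[1][0] = (1) + (-4) = -3
  (R+S)[1][1] = (3) + (-4) = -1
R + S =
[       -4        -4 ]
[       -3        -1 ]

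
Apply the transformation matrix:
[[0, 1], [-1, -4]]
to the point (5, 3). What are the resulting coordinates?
(3, -17)

Matrix multiplication:
[[0, 1], [-1, -4]] × [5, 3]ᵀ
= [0×5 + 1×3, -1×5 + -4×3]ᵀ
= [3.0000, -17.0000]ᵀ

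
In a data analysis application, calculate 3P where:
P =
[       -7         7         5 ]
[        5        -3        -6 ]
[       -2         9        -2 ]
3P =
[      -21        21        15 ]
[       15        -9       -18 ]
[       -6        27        -6 ]

Scalar multiplication is elementwise: (3P)[i][j] = 3 * P[i][j].
  (3P)[0][0] = 3 * (-7) = -21
  (3P)[0][1] = 3 * (7) = 21
  (3P)[0][2] = 3 * (5) = 15
  (3P)[1][0] = 3 * (5) = 15
  (3P)[1][1] = 3 * (-3) = -9
  (3P)[1][2] = 3 * (-6) = -18
  (3P)[2][0] = 3 * (-2) = -6
  (3P)[2][1] = 3 * (9) = 27
  (3P)[2][2] = 3 * (-2) = -6
3P =
[      -21        21        15 ]
[       15        -9       -18 ]
[       -6        27        -6 ]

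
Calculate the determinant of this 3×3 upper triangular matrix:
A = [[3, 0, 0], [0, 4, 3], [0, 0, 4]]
48

The determinant of a triangular matrix is the product of its diagonal entries (the off-diagonal entries above the diagonal do not affect it).
det(A) = (3) * (4) * (4) = 48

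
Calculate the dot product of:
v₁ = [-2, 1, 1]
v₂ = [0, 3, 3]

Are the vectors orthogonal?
6, No

The dot product is the sum of products of corresponding components.
v₁·v₂ = (-2)*(0) + (1)*(3) + (1)*(3) = 0 + 3 + 3 = 6.
Two vectors are orthogonal iff their dot product is 0; here the dot product is 6, so the vectors are not orthogonal.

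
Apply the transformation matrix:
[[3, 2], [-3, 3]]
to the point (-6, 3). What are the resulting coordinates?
(-12, 27)

Matrix multiplication:
[[3, 2], [-3, 3]] × [-6, 3]ᵀ
= [3×-6 + 2×3, -3×-6 + 3×3]ᵀ
= [-12.0000, 27.0000]ᵀ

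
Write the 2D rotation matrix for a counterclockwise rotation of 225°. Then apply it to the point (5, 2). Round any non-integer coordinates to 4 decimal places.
R = [[-√2/2, √2/2], [-√2/2, -√2/2]]; R·(5, 2) = (-2.1213, -4.9497)

Rotation matrix formula: R(θ) = [[cos θ, -sin θ], [sin θ, cos θ]]
For θ = 225°:
cos(225°) = -√2/2
sin(225°) = -√2/2
R = [[-√2/2, √2/2], [-√2/2, -√2/2]]
Apply to (5, 2): [-√2/2·5 + (√2/2)·2, -√2/2·5 + -√2/2·2] = (-2.1213, -4.9497)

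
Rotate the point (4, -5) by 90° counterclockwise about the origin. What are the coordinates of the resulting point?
(5, 4)

Rotation matrix R(θ) = [[cos θ, -sin θ], [sin θ, cos θ]]; for θ = 90°:
R = [[0, -1], [1, 0]]
Result: R × [4, -5]ᵀ = [0·4 + (-1)·-5, 1·4 + (0)·-5]ᵀ = (5, 4)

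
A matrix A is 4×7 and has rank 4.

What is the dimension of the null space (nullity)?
3

The rank-nullity theorem for an m×n matrix states:
rank(A) + nullity(A) = n (the number of columns).
Here n = 7 and rank(A) = 4, so nullity(A) = 7 - 4 = 3.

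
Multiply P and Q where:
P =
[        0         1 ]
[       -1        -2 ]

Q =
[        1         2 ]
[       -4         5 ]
PQ =
[       -4         5 ]
[        7       -12 ]

Matrix multiplication: (PQ)[i][j] = sum over k of P[i][k] * Q[k][j].
  (PQ)[0][0] = (0)*(1) + (1)*(-4) = -4
  (PQ)[0][1] = (0)*(2) + (1)*(5) = 5
  (PQ)[1][0] = (-1)*(1) + (-2)*(-4) = 7
  (PQ)[1][1] = (-1)*(2) + (-2)*(5) = -12
PQ =
[       -4         5 ]
[        7       -12 ]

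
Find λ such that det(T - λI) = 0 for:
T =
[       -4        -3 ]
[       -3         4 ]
λ = -5, 5

Solve det(T - λI) = 0. For a 2×2 matrix the characteristic equation is λ² - (trace)λ + det = 0.
trace(T) = a + d = -4 + 4 = 0.
det(T) = a*d - b*c = (-4)*(4) - (-3)*(-3) = -16 - 9 = -25.
Characteristic equation: λ² - (0)λ + (-25) = 0.
Discriminant = (0)² - 4*(-25) = 0 + 100 = 100.
λ = (0 ± √100) / 2 = (0 ± 10) / 2 = -5, 5.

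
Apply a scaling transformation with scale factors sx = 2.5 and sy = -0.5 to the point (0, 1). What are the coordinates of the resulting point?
(0.0, -0.5)

Scaling matrix:
[[2.50, 0], [0, -0.50]]
Result: (0 × 2.5, 1 × -0.5) = (0.0, -0.5)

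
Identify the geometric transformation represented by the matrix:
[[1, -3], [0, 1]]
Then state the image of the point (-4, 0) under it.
horizontal shear with factor -3; image of (-4, 0) is (-4, 0)

The matrix [[1, k], [0, 1]] sends (x, y) to (x + -3y, y), leaving the y-coordinate fixed: a horizontal shear.
The matrix [[1, -3], [0, 1]] represents: horizontal shear with factor -3.
Applying it to (-4, 0): [1·-4 + -3·0, 0·-4 + 1·0] = (-4, 0).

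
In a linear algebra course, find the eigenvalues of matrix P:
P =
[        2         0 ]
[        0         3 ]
λ = 2, 3

Solve det(P - λI) = 0. For a 2×2 matrix the characteristic equation is λ² - (trace)λ + det = 0.
trace(P) = a + d = 2 + 3 = 5.
det(P) = a*d - b*c = (2)*(3) - (0)*(0) = 6 - 0 = 6.
Characteristic equation: λ² - (5)λ + (6) = 0.
Discriminant = (5)² - 4*(6) = 25 - 24 = 1.
λ = (5 ± √1) / 2 = (5 ± 1) / 2 = 2, 3.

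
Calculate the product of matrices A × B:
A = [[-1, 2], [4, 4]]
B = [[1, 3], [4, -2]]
[[7, -7], [20, 4]]

Matrix multiplication:
C[0][0] = -1×1 + 2×4 = 7
C[0][1] = -1×3 + 2×-2 = -7
C[1][0] = 4×1 + 4×4 = 20
C[1][1] = 4×3 + 4×-2 = 4
Result: [[7, -7], [20, 4]]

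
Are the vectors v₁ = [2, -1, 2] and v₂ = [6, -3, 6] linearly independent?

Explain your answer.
No, linearly dependent (v₂ = 3·v₁)

Check whether there is a scalar k with v₂ = k·v₁.
Comparing components, k = 3 satisfies 3·[2, -1, 2] = [6, -3, 6].
Since v₂ is a scalar multiple of v₁, the two vectors are linearly dependent.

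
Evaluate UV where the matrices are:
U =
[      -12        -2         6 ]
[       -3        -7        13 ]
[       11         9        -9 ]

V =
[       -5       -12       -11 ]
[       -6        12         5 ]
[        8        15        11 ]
UV =
[      120       210       188 ]
[      161       147       141 ]
[     -181      -159      -175 ]

Matrix multiplication: (UV)[i][j] = sum over k of U[i][k] * V[k][j].
  (UV)[0][0] = (-12)*(-5) + (-2)*(-6) + (6)*(8) = 120
  (UV)[0][1] = (-12)*(-12) + (-2)*(12) + (6)*(15) = 210
  (UV)[0][2] = (-12)*(-11) + (-2)*(5) + (6)*(11) = 188
  (UV)[1][0] = (-3)*(-5) + (-7)*(-6) + (13)*(8) = 161
  (UV)[1][1] = (-3)*(-12) + (-7)*(12) + (13)*(15) = 147
  (UV)[1][2] = (-3)*(-11) + (-7)*(5) + (13)*(11) = 141
  (UV)[2][0] = (11)*(-5) + (9)*(-6) + (-9)*(8) = -181
  (UV)[2][1] = (11)*(-12) + (9)*(12) + (-9)*(15) = -159
  (UV)[2][2] = (11)*(-11) + (9)*(5) + (-9)*(11) = -175
UV =
[      120       210       188 ]
[      161       147       141 ]
[     -181      -159      -175 ]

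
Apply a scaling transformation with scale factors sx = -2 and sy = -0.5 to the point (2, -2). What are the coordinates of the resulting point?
(-4, 1.0)

Scaling matrix:
[[-2, 0], [0, -0.50]]
Result: (2 × -2, -2 × -0.5) = (-4, 1.0)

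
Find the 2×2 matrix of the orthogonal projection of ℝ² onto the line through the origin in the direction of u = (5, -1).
[[25/26, -5/26], [-5/26, 1/26]]

The orthogonal projection onto the line spanned by a nonzero vector u = (a, b) has matrix P = (u uᵀ) / (uᵀ u) = (1/(a² + b²)) · [[a², ab], [ab, b²]].
Here u = (5, -1), so a² + b² = 25 + 1 = 26.
P = (1/26) · [[25, -5], [-5, 1]] = [[25/26, -5/26], [-5/26, 1/26]].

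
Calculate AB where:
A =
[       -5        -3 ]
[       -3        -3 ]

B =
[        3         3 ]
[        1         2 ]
AB =
[      -18       -21 ]
[      -12       -15 ]

Matrix multiplication: (AB)[i][j] = sum over k of A[i][k] * B[k][j].
  (AB)[0][0] = (-5)*(3) + (-3)*(1) = -18
  (AB)[0][1] = (-5)*(3) + (-3)*(2) = -21
  (AB)[1][0] = (-3)*(3) + (-3)*(1) = -12
  (AB)[1][1] = (-3)*(3) + (-3)*(2) = -15
AB =
[      -18       -21 ]
[      -12       -15 ]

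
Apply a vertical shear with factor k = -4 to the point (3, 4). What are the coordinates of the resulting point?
(3, -8)

Shear matrix for vertical shear with factor k = -4:
[[1, 0], [-4, 1]]
Result: (3, 4) → (3, -8)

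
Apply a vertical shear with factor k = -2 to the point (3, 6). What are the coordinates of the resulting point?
(3, 0)

Shear matrix for vertical shear with factor k = -2:
[[1, 0], [-2, 1]]
Result: (3, 6) → (3, 0)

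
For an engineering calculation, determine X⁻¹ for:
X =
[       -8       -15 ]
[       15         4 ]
det(X) = 193
X⁻¹ =
[    4/193    15/193 ]
[  -15/193    -8/193 ]

For a 2×2 matrix X = [[a, b], [c, d]] with det(X) ≠ 0, X⁻¹ = (1/det(X)) * [[d, -b], [-c, a]].
det(X) = (-8)*(4) - (-15)*(15) = -32 + 225 = 193.
X⁻¹ = (1/193) * [[4, 15], [-15, -8]].
Dividing each entry by 193 and reducing:
X⁻¹ =
[    4/193    15/193 ]
[  -15/193    -8/193 ]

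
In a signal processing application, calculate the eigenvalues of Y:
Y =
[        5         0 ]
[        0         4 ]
λ = 4, 5

Solve det(Y - λI) = 0. For a 2×2 matrix the characteristic equation is λ² - (trace)λ + det = 0.
trace(Y) = a + d = 5 + 4 = 9.
det(Y) = a*d - b*c = (5)*(4) - (0)*(0) = 20 - 0 = 20.
Characteristic equation: λ² - (9)λ + (20) = 0.
Discriminant = (9)² - 4*(20) = 81 - 80 = 1.
λ = (9 ± √1) / 2 = (9 ± 1) / 2 = 4, 5.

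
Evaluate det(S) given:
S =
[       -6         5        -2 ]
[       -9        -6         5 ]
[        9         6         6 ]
det(S) = 891

Expand along row 0 (cofactor expansion): det(S) = a*(e*i - f*h) - b*(d*i - f*g) + c*(d*h - e*g), where the 3×3 is [[a, b, c], [d, e, f], [g, h, i]].
Minor M_00 = (-6)*(6) - (5)*(6) = -36 - 30 = -66.
Minor M_01 = (-9)*(6) - (5)*(9) = -54 - 45 = -99.
Minor M_02 = (-9)*(6) - (-6)*(9) = -54 + 54 = 0.
det(S) = (-6)*(-66) - (5)*(-99) + (-2)*(0) = 396 + 495 + 0 = 891.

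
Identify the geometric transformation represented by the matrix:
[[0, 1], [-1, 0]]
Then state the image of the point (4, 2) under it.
rotation by 90° clockwise (i.e., 270° counterclockwise); image of (4, 2) is (2, -4)

This matches the form [[cos θ, -sin θ], [sin θ, cos θ]] of a rotation matrix; reading off cos θ and sin θ gives the angle.
The matrix [[0, 1], [-1, 0]] represents: rotation by 90° clockwise (i.e., 270° counterclockwise).
Applying it to (4, 2): [0·4 + 1·2, -1·4 + 0·2] = (2, -4).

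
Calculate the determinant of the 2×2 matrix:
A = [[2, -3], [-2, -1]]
-8

For A = [[a, b], [c, d]], det(A) = a*d - b*c.
det(A) = (2)*(-1) - (-3)*(-2) = -2 - 6 = -8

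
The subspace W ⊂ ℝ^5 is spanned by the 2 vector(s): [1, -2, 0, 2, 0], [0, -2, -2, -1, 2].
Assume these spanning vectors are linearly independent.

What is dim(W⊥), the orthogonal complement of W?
dim(W⊥) = 3

For any subspace W of ℝ^n, dim(W) + dim(W⊥) = n (the whole-space dimension).
Here the given 2 vectors are linearly independent, so dim(W) = 2.
Thus dim(W⊥) = n - dim(W) = 5 - 2 = 3.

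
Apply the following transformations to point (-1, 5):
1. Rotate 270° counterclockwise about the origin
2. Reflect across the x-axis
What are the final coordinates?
(5, -1)

Step 1: Rotate 270° → (5, 1)
Step 2: Reflect across the x-axis → (5, -1)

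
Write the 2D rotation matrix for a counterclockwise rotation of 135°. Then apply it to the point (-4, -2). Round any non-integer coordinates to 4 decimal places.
R = [[-√2/2, -√2/2], [√2/2, -√2/2]]; R·(-4, -2) = (4.2426, -1.4142)

Rotation matrix formula: R(θ) = [[cos θ, -sin θ], [sin θ, cos θ]]
For θ = 135°:
cos(135°) = -√2/2
sin(135°) = √2/2
R = [[-√2/2, -√2/2], [√2/2, -√2/2]]
Apply to (-4, -2): [-√2/2·-4 + (-√2/2)·-2, √2/2·-4 + -√2/2·-2] = (4.2426, -1.4142)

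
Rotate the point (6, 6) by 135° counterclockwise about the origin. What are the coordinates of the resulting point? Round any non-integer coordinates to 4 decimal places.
(-8.4853, 0.0000)

Rotation matrix R(θ) = [[cos θ, -sin θ], [sin θ, cos θ]]; for θ = 135°:
R = [[-√2/2, -√2/2], [√2/2, -√2/2]]
Result: R × [6, 6]ᵀ = [-√2/2·6 + (-√2/2)·6, √2/2·6 + (-√2/2)·6]ᵀ = (-8.4853, 0.0000)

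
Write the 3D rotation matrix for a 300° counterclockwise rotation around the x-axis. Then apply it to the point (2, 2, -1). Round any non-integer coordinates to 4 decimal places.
R = [[1, 0, 0], [0, 1/2, √3/2], [0, -√3/2, 1/2]]; R·(2, 2, -1) = (2.0000, 0.1340, -2.2321)

Rotation matrix for 300° around x-axis:
cos(300°) = 1/2, sin(300°) = -√3/2
R = [[1, 0, 0], [0, 1/2, √3/2], [0, -√3/2, 1/2]]
Apply to (2, 2, -1): R·[2, 2, -1]ᵀ = (2.0000, 0.1340, -2.2321)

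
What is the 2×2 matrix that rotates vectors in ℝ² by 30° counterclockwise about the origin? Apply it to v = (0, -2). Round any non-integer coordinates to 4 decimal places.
R = [[√3/2, -1/2], [1/2, √3/2]]; R·v = (1.0000, -1.7321)

A counterclockwise rotation by angle θ in ℝ² has matrix R(θ) = [[cos θ, -sin θ], [sin θ, cos θ]].
For θ = 30°: cos θ = √3/2, sin θ = 1/2.
R(30°) = [[√3/2, -1/2], [1/2, √3/2]].
R·v = [√3/2·0 + (-1/2)·-2, 1/2·0 + √3/2·-2] = (1.0000, -1.7321).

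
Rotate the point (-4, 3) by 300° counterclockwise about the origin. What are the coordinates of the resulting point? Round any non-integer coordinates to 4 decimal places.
(0.5981, 4.9641)

Rotation matrix R(θ) = [[cos θ, -sin θ], [sin θ, cos θ]]; for θ = 300°:
R = [[1/2, √3/2], [-√3/2, 1/2]]
Result: R × [-4, 3]ᵀ = [1/2·-4 + (√3/2)·3, -√3/2·-4 + (1/2)·3]ᵀ = (0.5981, 4.9641)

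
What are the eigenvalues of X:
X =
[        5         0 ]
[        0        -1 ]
λ = -1, 5

Solve det(X - λI) = 0. For a 2×2 matrix the characteristic equation is λ² - (trace)λ + det = 0.
trace(X) = a + d = 5 - 1 = 4.
det(X) = a*d - b*c = (5)*(-1) - (0)*(0) = -5 - 0 = -5.
Characteristic equation: λ² - (4)λ + (-5) = 0.
Discriminant = (4)² - 4*(-5) = 16 + 20 = 36.
λ = (4 ± √36) / 2 = (4 ± 6) / 2 = -1, 5.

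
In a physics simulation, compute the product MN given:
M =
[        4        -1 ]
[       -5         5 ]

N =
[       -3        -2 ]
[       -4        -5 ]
MN =
[       -8        -3 ]
[       -5       -15 ]

Matrix multiplication: (MN)[i][j] = sum over k of M[i][k] * N[k][j].
  (MN)[0][0] = (4)*(-3) + (-1)*(-4) = -8
  (MN)[0][1] = (4)*(-2) + (-1)*(-5) = -3
  (MN)[1][0] = (-5)*(-3) + (5)*(-4) = -5
  (MN)[1][1] = (-5)*(-2) + (5)*(-5) = -15
MN =
[       -8        -3 ]
[       -5       -15 ]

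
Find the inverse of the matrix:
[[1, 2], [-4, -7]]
[[-7, -2], [4, 1]]

For [[a,b],[c,d]], inverse = (1/det)·[[d,-b],[-c,a]]
det = 1·-7 - 2·-4 = 1
Inverse = (1/1)·[[-7, -2], [4, 1]]
        = [[-7, -2], [4, 1]]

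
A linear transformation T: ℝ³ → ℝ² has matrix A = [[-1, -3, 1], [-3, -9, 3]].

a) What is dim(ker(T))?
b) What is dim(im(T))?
dim(ker) = 2, dim(im) = 1

Observe that row 2 = 3 × row 1 (so the rows are linearly dependent).
Thus rank(A) = 1 (only one linearly independent row).
dim(im(T)) = rank(A) = 1.
By the rank-nullity theorem applied to T: ℝ³ → ℝ², rank(A) + nullity(A) = 3 (the domain dimension), so dim(ker(T)) = 3 - 1 = 2.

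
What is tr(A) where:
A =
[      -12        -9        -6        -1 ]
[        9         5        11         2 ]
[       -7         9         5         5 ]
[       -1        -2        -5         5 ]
tr(A) = -12 + 5 + 5 + 5 = 3

The trace of a square matrix is the sum of its diagonal entries.
Diagonal entries of A: A[0][0] = -12, A[1][1] = 5, A[2][2] = 5, A[3][3] = 5.
tr(A) = -12 + 5 + 5 + 5 = 3.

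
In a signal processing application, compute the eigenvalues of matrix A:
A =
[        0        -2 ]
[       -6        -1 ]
λ = -4, 3

Solve det(A - λI) = 0. For a 2×2 matrix the characteristic equation is λ² - (trace)λ + det = 0.
trace(A) = a + d = 0 - 1 = -1.
det(A) = a*d - b*c = (0)*(-1) - (-2)*(-6) = 0 - 12 = -12.
Characteristic equation: λ² - (-1)λ + (-12) = 0.
Discriminant = (-1)² - 4*(-12) = 1 + 48 = 49.
λ = (-1 ± √49) / 2 = (-1 ± 7) / 2 = -4, 3.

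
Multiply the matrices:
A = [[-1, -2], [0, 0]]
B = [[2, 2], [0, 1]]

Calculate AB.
[[-2, -4], [0, 0]]

Each entry (i,j) of AB = sum over k of A[i][k]*B[k][j].
(AB)[0][0] = (-1)*(2) + (-2)*(0) = -2
(AB)[0][1] = (-1)*(2) + (-2)*(1) = -4
(AB)[1][0] = (0)*(2) + (0)*(0) = 0
(AB)[1][1] = (0)*(2) + (0)*(1) = 0
AB = [[-2, -4], [0, 0]]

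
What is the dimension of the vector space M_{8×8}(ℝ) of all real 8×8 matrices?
Dimension = 64

A real 8×8 matrix is determined by its 8·8 = 64 independent entries.
A standard basis is {E_ij : 1 ≤ i ≤ 8, 1 ≤ j ≤ 8}, where E_ij has a 1 in position (i, j) and 0 elsewhere — there are 64 such matrices, and they are linearly independent and span M_{8×8}(ℝ).
Therefore dim(M_{8×8}(ℝ)) = 64.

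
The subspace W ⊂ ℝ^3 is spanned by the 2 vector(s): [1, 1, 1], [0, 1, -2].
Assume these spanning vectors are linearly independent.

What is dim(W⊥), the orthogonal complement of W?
dim(W⊥) = 1

For any subspace W of ℝ^n, dim(W) + dim(W⊥) = n (the whole-space dimension).
Here the given 2 vectors are linearly independent, so dim(W) = 2.
Thus dim(W⊥) = n - dim(W) = 3 - 2 = 1.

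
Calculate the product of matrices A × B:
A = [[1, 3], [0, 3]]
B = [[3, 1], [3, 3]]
[[12, 10], [9, 9]]

Matrix multiplication:
C[0][0] = 1×3 + 3×3 = 12
C[0][1] = 1×1 + 3×3 = 10
C[1][0] = 0×3 + 3×3 = 9
C[1][1] = 0×1 + 3×3 = 9
Result: [[12, 10], [9, 9]]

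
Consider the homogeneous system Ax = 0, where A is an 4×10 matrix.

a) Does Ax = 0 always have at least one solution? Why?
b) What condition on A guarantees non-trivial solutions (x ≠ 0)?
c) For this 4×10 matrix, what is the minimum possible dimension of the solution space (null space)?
a) Yes, x = 0 is always a solution. b) When A has linearly dependent columns (rank < n). c) Minimum nullity = 6.

a) x = 0 satisfies A·0 = 0, so the zero vector is always a solution.
b) Non-trivial solutions exist iff the columns of A are linearly dependent, equivalently rank(A) < n (the number of columns).
c) By rank-nullity, rank(A) + nullity(A) = n = 10. Since A has only 4 rows, rank(A) ≤ 4, so nullity(A) ≥ 10 - 4 = 6.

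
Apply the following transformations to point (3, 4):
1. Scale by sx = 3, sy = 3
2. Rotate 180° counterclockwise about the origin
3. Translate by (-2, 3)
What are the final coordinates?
(-11, -9)

Step 1: Scale → (9, 12)
Step 2: Rotate 180° → (-9, -12)
Step 3: Translate → (-11, -9)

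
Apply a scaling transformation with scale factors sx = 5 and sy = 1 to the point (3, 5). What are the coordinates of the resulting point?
(15, 5)

Scaling matrix:
[[5, 0], [0, 1]]
Result: (3 × 5, 5 × 1) = (15, 5)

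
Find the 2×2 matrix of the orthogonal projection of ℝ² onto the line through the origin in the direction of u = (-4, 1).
[[16/17, -4/17], [-4/17, 1/17]]

The orthogonal projection onto the line spanned by a nonzero vector u = (a, b) has matrix P = (u uᵀ) / (uᵀ u) = (1/(a² + b²)) · [[a², ab], [ab, b²]].
Here u = (-4, 1), so a² + b² = 16 + 1 = 17.
P = (1/17) · [[16, -4], [-4, 1]] = [[16/17, -4/17], [-4/17, 1/17]].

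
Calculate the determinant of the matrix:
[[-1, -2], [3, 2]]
4

For a 2×2 matrix [[a, b], [c, d]], det = ad - bc
det = (-1)(2) - (-2)(3) = -2 - -6 = 4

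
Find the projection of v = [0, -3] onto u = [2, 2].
[-3/2, -3/2]

The projection of v onto u is proj_u(v) = ((v·u) / (u·u)) · u.
v·u = (0)*(2) + (-3)*(2) = -6.
u·u = (2)*(2) + (2)*(2) = 8.
coefficient = -6 / 8 = -3/4.
proj_u(v) = -3/4 · [2, 2] = [-3/2, -3/2].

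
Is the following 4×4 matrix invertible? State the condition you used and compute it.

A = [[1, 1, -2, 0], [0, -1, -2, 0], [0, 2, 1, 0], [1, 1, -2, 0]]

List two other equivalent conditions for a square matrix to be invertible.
No, not invertible; det(A) = 0 (two rows are equal, so the rows are linearly dependent). Equivalent conditions (failing for this A): rank(A) < 4; Ax = 0 has non-trivial solutions; 0 is an eigenvalue; the columns are linearly dependent.

To check invertibility, compute det(A).
In this matrix, row 0 and the last row are identical, so one row is a scalar multiple of another and the rows are linearly dependent.
A matrix with linearly dependent rows has det = 0 and is not invertible.
Equivalent failed conditions:
- rank(A) < 4.
- Ax = 0 has non-trivial solutions.
- 0 is an eigenvalue.
- The columns are linearly dependent.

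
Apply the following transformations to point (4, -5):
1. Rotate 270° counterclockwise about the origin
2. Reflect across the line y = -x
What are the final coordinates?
(4, 5)

Step 1: Rotate 270° → (-5, -4)
Step 2: Reflect across the line y = -x → (4, 5)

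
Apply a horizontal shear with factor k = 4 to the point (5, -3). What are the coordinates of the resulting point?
(-7, -3)

Shear matrix for horizontal shear with factor k = 4:
[[1, 4], [0, 1]]
Result: (5, -3) → (-7, -3)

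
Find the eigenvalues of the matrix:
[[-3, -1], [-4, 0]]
λ = -4 and λ = 1

Characteristic equation: det(A - λI) = 0
λ² - (trace)λ + (det) = 0
λ² - (-3)λ + (-4) = 0
λ² + 3λ - 4 = 0
Solving: λ = -4, 1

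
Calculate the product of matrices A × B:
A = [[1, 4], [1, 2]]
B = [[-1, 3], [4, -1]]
[[15, -1], [7, 1]]

Matrix multiplication:
C[0][0] = 1×-1 + 4×4 = 15
C[0][1] = 1×3 + 4×-1 = -1
C[1][0] = 1×-1 + 2×4 = 7
C[1][1] = 1×3 + 2×-1 = 1
Result: [[15, -1], [7, 1]]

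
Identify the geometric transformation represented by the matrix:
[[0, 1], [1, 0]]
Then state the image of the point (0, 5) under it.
reflection across the line y = x; image of (0, 5) is (5, 0)

This is a symmetric orthogonal matrix with determinant -1, which characterizes a reflection in ℝ².
The matrix [[0, 1], [1, 0]] represents: reflection across the line y = x.
Applying it to (0, 5): [0·0 + 1·5, 1·0 + 0·5] = (5, 0).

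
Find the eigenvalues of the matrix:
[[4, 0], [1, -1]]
λ = -1 and λ = 4

Characteristic equation: det(A - λI) = 0
λ² - (trace)λ + (det) = 0
λ² - (3)λ + (-4) = 0
λ² - 3λ - 4 = 0
Solving: λ = -1, 4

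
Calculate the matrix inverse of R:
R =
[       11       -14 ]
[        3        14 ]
det(R) = 196
R⁻¹ =
[     1/14      1/14 ]
[   -3/196    11/196 ]

For a 2×2 matrix R = [[a, b], [c, d]] with det(R) ≠ 0, R⁻¹ = (1/det(R)) * [[d, -b], [-c, a]].
det(R) = (11)*(14) - (-14)*(3) = 154 + 42 = 196.
R⁻¹ = (1/196) * [[14, 14], [-3, 11]].
Dividing each entry by 196 and reducing:
R⁻¹ =
[     1/14      1/14 ]
[   -3/196    11/196 ]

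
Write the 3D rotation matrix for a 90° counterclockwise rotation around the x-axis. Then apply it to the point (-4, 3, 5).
R = [[1, 0, 0], [0, 0, -1], [0, 1, 0]]; R·(-4, 3, 5) = (-4, -5, 3)

Rotation matrix for 90° around x-axis:
cos(90°) = 0, sin(90°) = 1
R = [[1, 0, 0], [0, 0, -1], [0, 1, 0]]
Apply to (-4, 3, 5): R·[-4, 3, 5]ᵀ = (-4, -5, 3)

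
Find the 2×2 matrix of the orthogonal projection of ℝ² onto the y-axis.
[[0, 0], [0, 1]]

The orthogonal projection onto the line spanned by a nonzero vector u = (a, b) has matrix P = (u uᵀ) / (uᵀ u) = (1/(a² + b²)) · [[a², ab], [ab, b²]].
Here u = (0, 1), so a² + b² = 0 + 1 = 1.
P = (1/1) · [[0, 0], [0, 1]] = [[0, 0], [0, 1]].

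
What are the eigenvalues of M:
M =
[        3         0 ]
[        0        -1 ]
λ = -1, 3

Solve det(M - λI) = 0. For a 2×2 matrix the characteristic equation is λ² - (trace)λ + det = 0.
trace(M) = a + d = 3 - 1 = 2.
det(M) = a*d - b*c = (3)*(-1) - (0)*(0) = -3 - 0 = -3.
Characteristic equation: λ² - (2)λ + (-3) = 0.
Discriminant = (2)² - 4*(-3) = 4 + 12 = 16.
λ = (2 ± √16) / 2 = (2 ± 4) / 2 = -1, 3.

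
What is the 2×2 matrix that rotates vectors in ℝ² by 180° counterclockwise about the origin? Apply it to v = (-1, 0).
R = [[-1, 0], [0, -1]]; R·v = (1, 0)

A counterclockwise rotation by angle θ in ℝ² has matrix R(θ) = [[cos θ, -sin θ], [sin θ, cos θ]].
For θ = 180°: cos θ = -1, sin θ = 0.
R(180°) = [[-1, 0], [0, -1]].
R·v = [-1·-1 + (0)·0, 0·-1 + -1·0] = (1, 0).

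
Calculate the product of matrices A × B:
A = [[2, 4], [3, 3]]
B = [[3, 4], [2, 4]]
[[14, 24], [15, 24]]

Matrix multiplication:
C[0][0] = 2×3 + 4×2 = 14
C[0][1] = 2×4 + 4×4 = 24
C[1][0] = 3×3 + 3×2 = 15
C[1][1] = 3×4 + 3×4 = 24
Result: [[14, 24], [15, 24]]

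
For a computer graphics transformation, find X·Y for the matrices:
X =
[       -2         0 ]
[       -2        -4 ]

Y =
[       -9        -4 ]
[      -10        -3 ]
XY =
[       18         8 ]
[       58        20 ]

Matrix multiplication: (XY)[i][j] = sum over k of X[i][k] * Y[k][j].
  (XY)[0][0] = (-2)*(-9) + (0)*(-10) = 18
  (XY)[0][1] = (-2)*(-4) + (0)*(-3) = 8
  (XY)[1][0] = (-2)*(-9) + (-4)*(-10) = 58
  (XY)[1][1] = (-2)*(-4) + (-4)*(-3) = 20
XY =
[       18         8 ]
[       58        20 ]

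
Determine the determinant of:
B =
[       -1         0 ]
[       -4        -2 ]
det(B) = 2

For a 2×2 matrix [[a, b], [c, d]], det = a*d - b*c.
det(B) = (-1)*(-2) - (0)*(-4) = 2 - 0 = 2.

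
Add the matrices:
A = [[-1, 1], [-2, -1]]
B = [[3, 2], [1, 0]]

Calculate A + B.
[[2, 3], [-1, -1]]

Add corresponding elements:
(-1)+(3)=2
(1)+(2)=3
(-2)+(1)=-1
(-1)+(0)=-1
A + B = [[2, 3], [-1, -1]]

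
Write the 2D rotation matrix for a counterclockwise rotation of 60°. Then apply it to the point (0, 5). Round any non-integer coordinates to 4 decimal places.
R = [[1/2, -√3/2], [√3/2, 1/2]]; R·(0, 5) = (-4.3301, 2.5000)

Rotation matrix formula: R(θ) = [[cos θ, -sin θ], [sin θ, cos θ]]
For θ = 60°:
cos(60°) = 1/2
sin(60°) = √3/2
R = [[1/2, -√3/2], [√3/2, 1/2]]
Apply to (0, 5): [1/2·0 + (-√3/2)·5, √3/2·0 + 1/2·5] = (-4.3301, 2.5000)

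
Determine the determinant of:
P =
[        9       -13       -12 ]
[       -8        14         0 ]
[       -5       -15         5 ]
det(P) = -2170

Expand along row 0 (cofactor expansion): det(P) = a*(e*i - f*h) - b*(d*i - f*g) + c*(d*h - e*g), where the 3×3 is [[a, b, c], [d, e, f], [g, h, i]].
Minor M_00 = (14)*(5) - (0)*(-15) = 70 - 0 = 70.
Minor M_01 = (-8)*(5) - (0)*(-5) = -40 - 0 = -40.
Minor M_02 = (-8)*(-15) - (14)*(-5) = 120 + 70 = 190.
det(P) = (9)*(70) - (-13)*(-40) + (-12)*(190) = 630 - 520 - 2280 = -2170.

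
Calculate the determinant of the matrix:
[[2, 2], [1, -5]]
-12

For a 2×2 matrix [[a, b], [c, d]], det = ad - bc
det = (2)(-5) - (2)(1) = -10 - 2 = -12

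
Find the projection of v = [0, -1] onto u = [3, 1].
[-3/10, -1/10]

The projection of v onto u is proj_u(v) = ((v·u) / (u·u)) · u.
v·u = (0)*(3) + (-1)*(1) = -1.
u·u = (3)*(3) + (1)*(1) = 10.
coefficient = -1 / 10 = -1/10.
proj_u(v) = -1/10 · [3, 1] = [-3/10, -1/10].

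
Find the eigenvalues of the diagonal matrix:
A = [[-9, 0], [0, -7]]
λ₁ = -9, λ₂ = -7

The characteristic polynomial of A is det(A - λI) = (-9 - λ)(-7 - λ) = 0.
The roots are λ = -9 and λ = -7, so the eigenvalues are the diagonal entries.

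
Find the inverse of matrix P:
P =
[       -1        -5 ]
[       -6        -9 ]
det(P) = -21
P⁻¹ =
[      3/7     -5/21 ]
[     -2/7      1/21 ]

For a 2×2 matrix P = [[a, b], [c, d]] with det(P) ≠ 0, P⁻¹ = (1/det(P)) * [[d, -b], [-c, a]].
det(P) = (-1)*(-9) - (-5)*(-6) = 9 - 30 = -21.
P⁻¹ = (1/-21) * [[-9, 5], [6, -1]].
Dividing each entry by -21 and reducing:
P⁻¹ =
[      3/7     -5/21 ]
[     -2/7      1/21 ]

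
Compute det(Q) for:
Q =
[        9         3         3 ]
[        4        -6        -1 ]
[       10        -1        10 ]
det(Q) = -531

Expand along row 0 (cofactor expansion): det(Q) = a*(e*i - f*h) - b*(d*i - f*g) + c*(d*h - e*g), where the 3×3 is [[a, b, c], [d, e, f], [g, h, i]].
Minor M_00 = (-6)*(10) - (-1)*(-1) = -60 - 1 = -61.
Minor M_01 = (4)*(10) - (-1)*(10) = 40 + 10 = 50.
Minor M_02 = (4)*(-1) - (-6)*(10) = -4 + 60 = 56.
det(Q) = (9)*(-61) - (3)*(50) + (3)*(56) = -549 - 150 + 168 = -531.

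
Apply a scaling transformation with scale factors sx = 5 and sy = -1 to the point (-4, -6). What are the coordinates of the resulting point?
(-20, 6)

Scaling matrix:
[[5, 0], [0, -1]]
Result: (-4 × 5, -6 × -1) = (-20, 6)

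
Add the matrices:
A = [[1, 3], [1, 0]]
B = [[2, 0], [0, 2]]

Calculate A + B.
[[3, 3], [1, 2]]

Add corresponding elements:
(1)+(2)=3
(3)+(0)=3
(1)+(0)=1
(0)+(2)=2
A + B = [[3, 3], [1, 2]]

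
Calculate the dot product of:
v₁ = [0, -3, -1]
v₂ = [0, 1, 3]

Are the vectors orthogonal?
-6, No

The dot product is the sum of products of corresponding components.
v₁·v₂ = (0)*(0) + (-3)*(1) + (-1)*(3) = 0 - 3 - 3 = -6.
Two vectors are orthogonal iff their dot product is 0; here the dot product is -6, so the vectors are not orthogonal.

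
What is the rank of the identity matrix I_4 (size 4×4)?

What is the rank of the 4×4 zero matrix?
rank(I_4) = 4, rank(0) = 0

The identity I_4 has 4 columns that are the standard basis vectors e_1, …, e_4. These are linearly independent, so all 4 columns are pivots and rank(I_4) = 4.
The 4×4 zero matrix has every entry zero, so every row is the zero row and there are no pivots; rank(0) = 0.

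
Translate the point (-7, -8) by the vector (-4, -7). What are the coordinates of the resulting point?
(-11, -15)

Translation by (-4, -7):
x' = -7 + -4 = -11
y' = -8 + -7 = -15
Homogeneous matrix: [[1, 0, -4], [0, 1, -7], [0, 0, 1]]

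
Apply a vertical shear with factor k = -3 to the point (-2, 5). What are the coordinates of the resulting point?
(-2, 11)

Shear matrix for vertical shear with factor k = -3:
[[1, 0], [-3, 1]]
Result: (-2, 5) → (-2, 11)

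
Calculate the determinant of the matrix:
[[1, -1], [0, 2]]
2

For a 2×2 matrix [[a, b], [c, d]], det = ad - bc
det = (1)(2) - (-1)(0) = 2 - 0 = 2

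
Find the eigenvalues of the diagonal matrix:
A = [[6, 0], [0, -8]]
λ₁ = 6, λ₂ = -8

The characteristic polynomial of A is det(A - λI) = (6 - λ)(-8 - λ) = 0.
The roots are λ = 6 and λ = -8, so the eigenvalues are the diagonal entries.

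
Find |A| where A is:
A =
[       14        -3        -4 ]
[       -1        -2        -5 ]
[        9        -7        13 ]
det(A) = -858

Expand along row 0 (cofactor expansion): det(A) = a*(e*i - f*h) - b*(d*i - f*g) + c*(d*h - e*g), where the 3×3 is [[a, b, c], [d, e, f], [g, h, i]].
Minor M_00 = (-2)*(13) - (-5)*(-7) = -26 - 35 = -61.
Minor M_01 = (-1)*(13) - (-5)*(9) = -13 + 45 = 32.
Minor M_02 = (-1)*(-7) - (-2)*(9) = 7 + 18 = 25.
det(A) = (14)*(-61) - (-3)*(32) + (-4)*(25) = -854 + 96 - 100 = -858.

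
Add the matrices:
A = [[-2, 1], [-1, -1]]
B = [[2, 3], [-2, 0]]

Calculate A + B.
[[0, 4], [-3, -1]]

Add corresponding elements:
(-2)+(2)=0
(1)+(3)=4
(-1)+(-2)=-3
(-1)+(0)=-1
A + B = [[0, 4], [-3, -1]]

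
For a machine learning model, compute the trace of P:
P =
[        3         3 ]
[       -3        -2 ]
tr(P) = 3 - 2 = 1

The trace of a square matrix is the sum of its diagonal entries.
Diagonal entries of P: P[0][0] = 3, P[1][1] = -2.
tr(P) = 3 - 2 = 1.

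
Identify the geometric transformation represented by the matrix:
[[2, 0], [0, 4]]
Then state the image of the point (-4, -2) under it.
non-uniform scaling by (2, 4); image of (-4, -2) is (-8, -8)

This is diagonal with distinct entries, so it scales the x-axis by 2 and the y-axis by 4.
The matrix [[2, 0], [0, 4]] represents: non-uniform scaling by (2, 4).
Applying it to (-4, -2): [2·-4 + 0·-2, 0·-4 + 4·-2] = (-8, -8).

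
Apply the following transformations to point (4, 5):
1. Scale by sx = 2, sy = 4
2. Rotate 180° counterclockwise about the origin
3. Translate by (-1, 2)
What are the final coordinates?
(-9, -18)

Step 1: Scale → (8, 20)
Step 2: Rotate 180° → (-8, -20)
Step 3: Translate → (-9, -18)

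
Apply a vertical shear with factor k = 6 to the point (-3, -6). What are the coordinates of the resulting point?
(-3, -24)

Shear matrix for vertical shear with factor k = 6:
[[1, 0], [6, 1]]
Result: (-3, -6) → (-3, -24)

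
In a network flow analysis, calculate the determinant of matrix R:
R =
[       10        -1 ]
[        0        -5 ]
det(R) = -50

For a 2×2 matrix [[a, b], [c, d]], det = a*d - b*c.
det(R) = (10)*(-5) - (-1)*(0) = -50 - 0 = -50.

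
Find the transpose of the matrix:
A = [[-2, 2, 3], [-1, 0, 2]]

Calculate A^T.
[[-2, -1], [2, 0], [3, 2]]

The transpose sends entry (i,j) to (j,i); rows become columns.
Row 0 of A: [-2, 2, 3] -> column 0 of A^T.
Row 1 of A: [-1, 0, 2] -> column 1 of A^T.
A^T = [[-2, -1], [2, 0], [3, 2]]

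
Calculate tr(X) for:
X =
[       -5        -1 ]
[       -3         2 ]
tr(X) = -5 + 2 = -3

The trace of a square matrix is the sum of its diagonal entries.
Diagonal entries of X: X[0][0] = -5, X[1][1] = 2.
tr(X) = -5 + 2 = -3.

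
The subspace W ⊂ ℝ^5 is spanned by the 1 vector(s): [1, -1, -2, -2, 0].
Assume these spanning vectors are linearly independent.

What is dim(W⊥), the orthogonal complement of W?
dim(W⊥) = 4

For any subspace W of ℝ^n, dim(W) + dim(W⊥) = n (the whole-space dimension).
Here the given 1 vectors are linearly independent, so dim(W) = 1.
Thus dim(W⊥) = n - dim(W) = 5 - 1 = 4.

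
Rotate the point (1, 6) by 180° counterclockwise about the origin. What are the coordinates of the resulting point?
(-1, -6)

Rotation matrix R(θ) = [[cos θ, -sin θ], [sin θ, cos θ]]; for θ = 180°:
R = [[-1, 0], [0, -1]]
Result: R × [1, 6]ᵀ = [-1·1 + (0)·6, 0·1 + (-1)·6]ᵀ = (-1, -6)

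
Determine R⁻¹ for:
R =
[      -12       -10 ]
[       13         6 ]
det(R) = 58
R⁻¹ =
[     3/29      5/29 ]
[   -13/58     -6/29 ]

For a 2×2 matrix R = [[a, b], [c, d]] with det(R) ≠ 0, R⁻¹ = (1/det(R)) * [[d, -b], [-c, a]].
det(R) = (-12)*(6) - (-10)*(13) = -72 + 130 = 58.
R⁻¹ = (1/58) * [[6, 10], [-13, -12]].
Dividing each entry by 58 and reducing:
R⁻¹ =
[     3/29      5/29 ]
[   -13/58     -6/29 ]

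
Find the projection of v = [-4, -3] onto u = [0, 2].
[0, -3]

The projection of v onto u is proj_u(v) = ((v·u) / (u·u)) · u.
v·u = (-4)*(0) + (-3)*(2) = -6.
u·u = (0)*(0) + (2)*(2) = 4.
coefficient = -6 / 4 = -3/2.
proj_u(v) = -3/2 · [0, 2] = [0, -3].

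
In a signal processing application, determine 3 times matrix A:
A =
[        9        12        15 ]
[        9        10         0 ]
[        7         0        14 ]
3A =
[       27        36        45 ]
[       27        30         0 ]
[       21         0        42 ]

Scalar multiplication is elementwise: (3A)[i][j] = 3 * A[i][j].
  (3A)[0][0] = 3 * (9) = 27
  (3A)[0][1] = 3 * (12) = 36
  (3A)[0][2] = 3 * (15) = 45
  (3A)[1][0] = 3 * (9) = 27
  (3A)[1][1] = 3 * (10) = 30
  (3A)[1][2] = 3 * (0) = 0
  (3A)[2][0] = 3 * (7) = 21
  (3A)[2][1] = 3 * (0) = 0
  (3A)[2][2] = 3 * (14) = 42
3A =
[       27        36        45 ]
[       27        30         0 ]
[       21         0        42 ]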